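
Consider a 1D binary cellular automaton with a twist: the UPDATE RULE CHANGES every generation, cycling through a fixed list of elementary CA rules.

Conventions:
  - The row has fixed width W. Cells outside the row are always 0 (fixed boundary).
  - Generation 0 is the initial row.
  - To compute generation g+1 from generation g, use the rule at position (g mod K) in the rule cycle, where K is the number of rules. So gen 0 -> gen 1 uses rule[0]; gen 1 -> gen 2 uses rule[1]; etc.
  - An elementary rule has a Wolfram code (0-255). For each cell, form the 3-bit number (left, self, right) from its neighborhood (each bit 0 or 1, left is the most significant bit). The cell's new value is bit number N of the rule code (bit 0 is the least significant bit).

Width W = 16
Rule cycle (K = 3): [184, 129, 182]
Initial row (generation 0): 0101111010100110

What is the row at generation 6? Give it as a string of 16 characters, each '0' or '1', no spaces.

Answer: 0000000101111110

Derivation:
Gen 0: 0101111010100110
Gen 1 (rule 184): 0011110101010101
Gen 2 (rule 129): 1001100000000000
Gen 3 (rule 182): 1110010000000000
Gen 4 (rule 184): 1101001000000000
Gen 5 (rule 129): 0000000011111111
Gen 6 (rule 182): 0000000101111110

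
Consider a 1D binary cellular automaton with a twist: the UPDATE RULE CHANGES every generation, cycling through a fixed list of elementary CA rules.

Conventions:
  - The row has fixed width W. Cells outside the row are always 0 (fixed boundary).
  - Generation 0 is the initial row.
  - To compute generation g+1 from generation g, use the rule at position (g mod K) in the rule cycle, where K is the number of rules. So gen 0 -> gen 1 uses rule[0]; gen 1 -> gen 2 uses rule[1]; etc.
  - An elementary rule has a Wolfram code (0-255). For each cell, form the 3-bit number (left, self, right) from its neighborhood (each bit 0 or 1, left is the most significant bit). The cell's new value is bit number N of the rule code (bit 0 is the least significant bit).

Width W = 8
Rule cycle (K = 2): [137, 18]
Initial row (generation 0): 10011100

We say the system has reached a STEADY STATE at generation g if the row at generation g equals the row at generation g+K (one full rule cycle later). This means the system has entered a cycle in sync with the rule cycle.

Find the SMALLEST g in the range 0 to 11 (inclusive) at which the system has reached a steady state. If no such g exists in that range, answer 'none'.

Answer: 6

Derivation:
Gen 0: 10011100
Gen 1 (rule 137): 00011001
Gen 2 (rule 18): 00100110
Gen 3 (rule 137): 10000100
Gen 4 (rule 18): 01001010
Gen 5 (rule 137): 00000000
Gen 6 (rule 18): 00000000
Gen 7 (rule 137): 11111111
Gen 8 (rule 18): 00000000
Gen 9 (rule 137): 11111111
Gen 10 (rule 18): 00000000
Gen 11 (rule 137): 11111111
Gen 12 (rule 18): 00000000
Gen 13 (rule 137): 11111111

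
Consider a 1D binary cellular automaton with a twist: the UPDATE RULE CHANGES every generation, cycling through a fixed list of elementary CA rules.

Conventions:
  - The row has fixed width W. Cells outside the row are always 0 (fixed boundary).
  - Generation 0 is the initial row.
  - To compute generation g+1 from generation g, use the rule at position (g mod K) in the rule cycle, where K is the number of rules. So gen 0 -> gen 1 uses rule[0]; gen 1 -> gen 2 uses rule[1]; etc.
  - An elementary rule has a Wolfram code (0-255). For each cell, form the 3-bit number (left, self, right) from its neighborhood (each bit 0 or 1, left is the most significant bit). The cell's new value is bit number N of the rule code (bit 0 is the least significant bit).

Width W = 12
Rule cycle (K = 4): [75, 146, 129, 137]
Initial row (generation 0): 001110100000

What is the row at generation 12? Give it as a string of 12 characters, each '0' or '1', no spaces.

Answer: 111111100111

Derivation:
Gen 0: 001110100000
Gen 1 (rule 75): 111010001111
Gen 2 (rule 146): 010001010110
Gen 3 (rule 129): 000100000000
Gen 4 (rule 137): 110001111111
Gen 5 (rule 75): 110111000001
Gen 6 (rule 146): 000010100010
Gen 7 (rule 129): 111000001000
Gen 8 (rule 137): 110011100011
Gen 9 (rule 75): 110110101111
Gen 10 (rule 146): 000000000110
Gen 11 (rule 129): 111111110000
Gen 12 (rule 137): 111111100111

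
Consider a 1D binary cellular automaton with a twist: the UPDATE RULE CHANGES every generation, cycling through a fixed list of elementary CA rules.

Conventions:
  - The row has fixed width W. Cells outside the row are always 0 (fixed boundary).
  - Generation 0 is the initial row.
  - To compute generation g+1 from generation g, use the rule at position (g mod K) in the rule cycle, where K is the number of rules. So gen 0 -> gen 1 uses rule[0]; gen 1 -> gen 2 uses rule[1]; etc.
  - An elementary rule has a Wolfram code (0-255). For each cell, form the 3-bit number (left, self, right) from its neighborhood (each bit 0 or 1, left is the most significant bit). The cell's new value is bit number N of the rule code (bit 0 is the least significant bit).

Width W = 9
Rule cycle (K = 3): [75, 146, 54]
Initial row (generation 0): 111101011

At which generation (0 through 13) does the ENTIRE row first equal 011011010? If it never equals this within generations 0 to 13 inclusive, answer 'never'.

Gen 0: 111101011
Gen 1 (rule 75): 100100011
Gen 2 (rule 146): 011010100
Gen 3 (rule 54): 100111110
Gen 4 (rule 75): 001100010
Gen 5 (rule 146): 010010101
Gen 6 (rule 54): 111111111
Gen 7 (rule 75): 100000001
Gen 8 (rule 146): 010000010
Gen 9 (rule 54): 111000111
Gen 10 (rule 75): 101011101
Gen 11 (rule 146): 000001000
Gen 12 (rule 54): 000011100
Gen 13 (rule 75): 111110101

Answer: never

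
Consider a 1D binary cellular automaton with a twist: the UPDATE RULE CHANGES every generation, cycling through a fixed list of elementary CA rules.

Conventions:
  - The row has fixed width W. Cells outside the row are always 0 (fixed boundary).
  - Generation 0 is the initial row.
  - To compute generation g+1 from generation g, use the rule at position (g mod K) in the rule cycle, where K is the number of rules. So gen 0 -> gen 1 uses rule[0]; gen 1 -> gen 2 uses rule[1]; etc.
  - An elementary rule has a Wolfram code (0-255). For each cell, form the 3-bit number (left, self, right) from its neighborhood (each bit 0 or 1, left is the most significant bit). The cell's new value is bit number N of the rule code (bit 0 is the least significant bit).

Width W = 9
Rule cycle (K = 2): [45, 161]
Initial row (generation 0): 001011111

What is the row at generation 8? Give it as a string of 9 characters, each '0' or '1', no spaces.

Gen 0: 001011111
Gen 1 (rule 45): 101110000
Gen 2 (rule 161): 010100111
Gen 3 (rule 45): 011100100
Gen 4 (rule 161): 001000001
Gen 5 (rule 45): 101011101
Gen 6 (rule 161): 010101010
Gen 7 (rule 45): 011111110
Gen 8 (rule 161): 001111100

Answer: 001111100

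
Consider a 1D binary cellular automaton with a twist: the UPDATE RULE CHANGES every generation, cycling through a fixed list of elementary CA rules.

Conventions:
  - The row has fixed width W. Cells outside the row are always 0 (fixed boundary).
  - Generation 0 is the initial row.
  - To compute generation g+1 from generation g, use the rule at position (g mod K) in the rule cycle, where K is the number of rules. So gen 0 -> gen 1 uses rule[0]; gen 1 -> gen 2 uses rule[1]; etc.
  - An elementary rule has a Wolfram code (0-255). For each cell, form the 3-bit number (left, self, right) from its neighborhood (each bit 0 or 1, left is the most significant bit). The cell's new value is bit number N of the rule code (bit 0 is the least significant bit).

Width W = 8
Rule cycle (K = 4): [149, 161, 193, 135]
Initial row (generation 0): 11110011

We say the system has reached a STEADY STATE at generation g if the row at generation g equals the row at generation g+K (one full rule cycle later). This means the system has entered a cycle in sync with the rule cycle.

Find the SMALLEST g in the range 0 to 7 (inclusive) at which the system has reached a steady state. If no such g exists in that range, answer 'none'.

Answer: none

Derivation:
Gen 0: 11110011
Gen 1 (rule 149): 01101000
Gen 2 (rule 161): 00010011
Gen 3 (rule 193): 11000001
Gen 4 (rule 135): 00011111
Gen 5 (rule 149): 11001110
Gen 6 (rule 161): 00000100
Gen 7 (rule 193): 11110001
Gen 8 (rule 135): 01100111
Gen 9 (rule 149): 00010010
Gen 10 (rule 161): 11000000
Gen 11 (rule 193): 01011111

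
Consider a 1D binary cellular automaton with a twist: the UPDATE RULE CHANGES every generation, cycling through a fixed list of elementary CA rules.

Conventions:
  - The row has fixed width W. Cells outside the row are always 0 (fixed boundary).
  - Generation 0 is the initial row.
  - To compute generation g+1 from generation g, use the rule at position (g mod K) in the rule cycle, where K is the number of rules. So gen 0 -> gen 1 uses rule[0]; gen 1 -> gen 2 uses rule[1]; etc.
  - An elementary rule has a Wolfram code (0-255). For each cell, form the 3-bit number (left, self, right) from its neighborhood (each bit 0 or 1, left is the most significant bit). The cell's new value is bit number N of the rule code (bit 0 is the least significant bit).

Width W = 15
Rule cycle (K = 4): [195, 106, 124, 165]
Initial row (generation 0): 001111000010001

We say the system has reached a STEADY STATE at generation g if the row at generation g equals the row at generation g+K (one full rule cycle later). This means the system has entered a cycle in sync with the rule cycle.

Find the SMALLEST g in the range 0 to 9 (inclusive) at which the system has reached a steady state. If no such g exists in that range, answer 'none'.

Gen 0: 001111000010001
Gen 1 (rule 195): 110111011100110
Gen 2 (rule 106): 111101110101110
Gen 3 (rule 124): 100111011111011
Gen 4 (rule 165): 100010101110100
Gen 5 (rule 195): 001100000110001
Gen 6 (rule 106): 011100001110010
Gen 7 (rule 124): 010110001011011
Gen 8 (rule 165): 011000101100100
Gen 9 (rule 195): 101011000101001
Gen 10 (rule 106): 010111001010010
Gen 11 (rule 124): 011101101111011
Gen 12 (rule 165): 001010010110100
Gen 13 (rule 195): 110000100010001

Answer: none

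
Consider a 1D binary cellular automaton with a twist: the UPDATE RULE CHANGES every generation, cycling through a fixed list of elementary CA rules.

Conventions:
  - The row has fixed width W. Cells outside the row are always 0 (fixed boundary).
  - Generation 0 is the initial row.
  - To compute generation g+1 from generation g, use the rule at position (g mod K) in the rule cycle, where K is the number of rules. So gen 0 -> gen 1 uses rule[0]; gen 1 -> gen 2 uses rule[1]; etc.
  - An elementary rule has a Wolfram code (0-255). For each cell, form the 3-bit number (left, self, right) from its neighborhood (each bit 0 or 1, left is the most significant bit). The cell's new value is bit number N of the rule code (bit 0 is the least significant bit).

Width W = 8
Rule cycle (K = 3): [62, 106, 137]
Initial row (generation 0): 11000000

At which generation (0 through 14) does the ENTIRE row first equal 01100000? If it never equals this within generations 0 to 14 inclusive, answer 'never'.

Answer: never

Derivation:
Gen 0: 11000000
Gen 1 (rule 62): 10100000
Gen 2 (rule 106): 01000000
Gen 3 (rule 137): 00011111
Gen 4 (rule 62): 00110000
Gen 5 (rule 106): 01110000
Gen 6 (rule 137): 01100111
Gen 7 (rule 62): 11011100
Gen 8 (rule 106): 11110100
Gen 9 (rule 137): 11100001
Gen 10 (rule 62): 10010011
Gen 11 (rule 106): 00100111
Gen 12 (rule 137): 10000110
Gen 13 (rule 62): 11001101
Gen 14 (rule 106): 11011110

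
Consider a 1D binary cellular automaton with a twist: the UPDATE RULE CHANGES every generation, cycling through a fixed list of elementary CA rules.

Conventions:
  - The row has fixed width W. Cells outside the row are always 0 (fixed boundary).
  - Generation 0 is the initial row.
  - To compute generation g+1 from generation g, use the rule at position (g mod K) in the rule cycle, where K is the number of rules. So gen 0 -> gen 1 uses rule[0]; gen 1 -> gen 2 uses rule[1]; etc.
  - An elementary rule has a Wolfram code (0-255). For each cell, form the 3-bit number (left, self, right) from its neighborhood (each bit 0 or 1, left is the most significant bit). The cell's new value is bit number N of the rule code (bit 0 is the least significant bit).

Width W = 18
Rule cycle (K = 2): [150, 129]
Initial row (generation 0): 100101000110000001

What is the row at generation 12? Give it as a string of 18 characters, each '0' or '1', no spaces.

Gen 0: 100101000110000001
Gen 1 (rule 150): 111101101001000011
Gen 2 (rule 129): 011000000000011000
Gen 3 (rule 150): 100100000000100100
Gen 4 (rule 129): 000001111110000001
Gen 5 (rule 150): 000010111101000011
Gen 6 (rule 129): 111000011000011000
Gen 7 (rule 150): 010100100100100100
Gen 8 (rule 129): 000000000000000001
Gen 9 (rule 150): 000000000000000011
Gen 10 (rule 129): 111111111111111000
Gen 11 (rule 150): 011111111111110100
Gen 12 (rule 129): 001111111111100001

Answer: 001111111111100001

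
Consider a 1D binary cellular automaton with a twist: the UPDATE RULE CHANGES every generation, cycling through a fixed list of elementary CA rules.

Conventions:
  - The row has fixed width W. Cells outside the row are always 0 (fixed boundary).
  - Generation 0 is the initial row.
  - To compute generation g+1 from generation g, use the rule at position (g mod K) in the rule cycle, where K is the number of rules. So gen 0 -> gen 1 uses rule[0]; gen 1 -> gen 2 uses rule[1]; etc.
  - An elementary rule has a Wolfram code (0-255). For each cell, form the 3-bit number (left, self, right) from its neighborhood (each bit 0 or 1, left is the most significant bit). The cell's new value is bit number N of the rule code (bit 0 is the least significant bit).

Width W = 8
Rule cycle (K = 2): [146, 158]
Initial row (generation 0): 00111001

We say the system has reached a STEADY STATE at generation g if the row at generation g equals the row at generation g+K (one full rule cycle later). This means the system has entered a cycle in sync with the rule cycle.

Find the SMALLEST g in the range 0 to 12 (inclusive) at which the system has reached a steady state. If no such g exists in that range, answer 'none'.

Answer: 3

Derivation:
Gen 0: 00111001
Gen 1 (rule 146): 01010110
Gen 2 (rule 158): 11010101
Gen 3 (rule 146): 00000000
Gen 4 (rule 158): 00000000
Gen 5 (rule 146): 00000000
Gen 6 (rule 158): 00000000
Gen 7 (rule 146): 00000000
Gen 8 (rule 158): 00000000
Gen 9 (rule 146): 00000000
Gen 10 (rule 158): 00000000
Gen 11 (rule 146): 00000000
Gen 12 (rule 158): 00000000
Gen 13 (rule 146): 00000000
Gen 14 (rule 158): 00000000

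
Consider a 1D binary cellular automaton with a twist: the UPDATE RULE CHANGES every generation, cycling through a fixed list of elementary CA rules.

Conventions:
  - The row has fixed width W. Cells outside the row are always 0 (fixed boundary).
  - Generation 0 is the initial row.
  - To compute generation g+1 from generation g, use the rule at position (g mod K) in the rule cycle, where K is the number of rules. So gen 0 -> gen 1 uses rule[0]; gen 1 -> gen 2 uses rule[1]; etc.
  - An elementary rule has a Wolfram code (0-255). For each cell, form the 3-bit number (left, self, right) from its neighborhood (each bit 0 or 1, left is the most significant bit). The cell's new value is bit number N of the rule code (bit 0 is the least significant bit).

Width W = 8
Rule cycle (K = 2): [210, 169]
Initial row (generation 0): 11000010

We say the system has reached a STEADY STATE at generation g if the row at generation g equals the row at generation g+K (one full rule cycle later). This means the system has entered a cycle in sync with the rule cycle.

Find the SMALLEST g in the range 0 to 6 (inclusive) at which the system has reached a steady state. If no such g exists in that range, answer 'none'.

Answer: 2

Derivation:
Gen 0: 11000010
Gen 1 (rule 210): 01100101
Gen 2 (rule 169): 01000010
Gen 3 (rule 210): 10100101
Gen 4 (rule 169): 01000010
Gen 5 (rule 210): 10100101
Gen 6 (rule 169): 01000010
Gen 7 (rule 210): 10100101
Gen 8 (rule 169): 01000010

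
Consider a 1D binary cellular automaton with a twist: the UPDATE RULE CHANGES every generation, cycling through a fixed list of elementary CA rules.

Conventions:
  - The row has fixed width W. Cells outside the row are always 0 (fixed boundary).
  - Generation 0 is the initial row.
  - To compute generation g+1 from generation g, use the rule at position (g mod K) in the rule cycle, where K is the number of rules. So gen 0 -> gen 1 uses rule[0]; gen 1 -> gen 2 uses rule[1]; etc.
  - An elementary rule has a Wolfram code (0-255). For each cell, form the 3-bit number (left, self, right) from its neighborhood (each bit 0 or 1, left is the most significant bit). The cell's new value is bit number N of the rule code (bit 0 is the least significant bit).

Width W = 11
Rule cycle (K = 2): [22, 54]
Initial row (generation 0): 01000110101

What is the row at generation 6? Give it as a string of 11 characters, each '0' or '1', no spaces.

Gen 0: 01000110101
Gen 1 (rule 22): 11101000101
Gen 2 (rule 54): 00011101111
Gen 3 (rule 22): 00100000000
Gen 4 (rule 54): 01110000000
Gen 5 (rule 22): 10001000000
Gen 6 (rule 54): 11011100000

Answer: 11011100000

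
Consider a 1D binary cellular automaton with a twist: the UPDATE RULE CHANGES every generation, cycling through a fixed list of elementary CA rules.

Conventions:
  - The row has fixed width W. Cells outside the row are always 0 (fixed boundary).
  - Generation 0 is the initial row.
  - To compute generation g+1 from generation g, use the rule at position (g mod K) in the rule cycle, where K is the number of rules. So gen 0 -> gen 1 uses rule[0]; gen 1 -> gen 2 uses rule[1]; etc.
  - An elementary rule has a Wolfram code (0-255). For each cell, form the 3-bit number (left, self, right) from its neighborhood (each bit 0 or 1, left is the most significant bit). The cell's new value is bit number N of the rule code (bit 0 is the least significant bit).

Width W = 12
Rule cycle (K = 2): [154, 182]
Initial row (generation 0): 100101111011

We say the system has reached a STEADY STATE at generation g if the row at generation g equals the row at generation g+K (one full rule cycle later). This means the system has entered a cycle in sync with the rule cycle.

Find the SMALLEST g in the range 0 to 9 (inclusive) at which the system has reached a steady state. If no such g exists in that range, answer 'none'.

Answer: none

Derivation:
Gen 0: 100101111011
Gen 1 (rule 154): 011001110010
Gen 2 (rule 182): 100110101111
Gen 3 (rule 154): 011100001110
Gen 4 (rule 182): 101010010101
Gen 5 (rule 154): 000001100000
Gen 6 (rule 182): 000010010000
Gen 7 (rule 154): 000101101000
Gen 8 (rule 182): 001110011100
Gen 9 (rule 154): 011101111010
Gen 10 (rule 182): 101010110111
Gen 11 (rule 154): 000000100110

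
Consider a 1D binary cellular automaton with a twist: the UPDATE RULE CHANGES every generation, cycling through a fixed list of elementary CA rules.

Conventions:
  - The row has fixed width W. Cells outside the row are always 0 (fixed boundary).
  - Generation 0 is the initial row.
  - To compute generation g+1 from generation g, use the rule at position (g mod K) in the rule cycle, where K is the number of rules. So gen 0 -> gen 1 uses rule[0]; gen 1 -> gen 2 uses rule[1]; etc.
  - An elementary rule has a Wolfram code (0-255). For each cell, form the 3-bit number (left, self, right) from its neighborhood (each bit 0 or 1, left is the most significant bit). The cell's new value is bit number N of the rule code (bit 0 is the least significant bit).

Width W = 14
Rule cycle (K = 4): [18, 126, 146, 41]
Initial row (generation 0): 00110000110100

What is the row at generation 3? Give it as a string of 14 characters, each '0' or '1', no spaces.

Answer: 01111111011010

Derivation:
Gen 0: 00110000110100
Gen 1 (rule 18): 01001001000010
Gen 2 (rule 126): 11111111100111
Gen 3 (rule 146): 01111111011010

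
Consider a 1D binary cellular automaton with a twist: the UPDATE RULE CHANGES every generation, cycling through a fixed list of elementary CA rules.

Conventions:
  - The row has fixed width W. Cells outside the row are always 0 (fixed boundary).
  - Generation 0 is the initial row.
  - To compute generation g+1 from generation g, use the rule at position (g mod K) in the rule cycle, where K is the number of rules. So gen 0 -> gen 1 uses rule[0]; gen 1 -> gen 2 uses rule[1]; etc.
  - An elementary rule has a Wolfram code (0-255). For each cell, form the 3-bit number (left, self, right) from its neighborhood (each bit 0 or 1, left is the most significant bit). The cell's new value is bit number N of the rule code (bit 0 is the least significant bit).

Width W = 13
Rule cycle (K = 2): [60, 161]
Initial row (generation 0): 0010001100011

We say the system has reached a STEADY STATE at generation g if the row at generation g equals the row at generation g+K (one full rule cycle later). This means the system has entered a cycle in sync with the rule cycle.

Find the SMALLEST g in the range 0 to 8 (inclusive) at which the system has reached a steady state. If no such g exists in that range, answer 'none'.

Answer: none

Derivation:
Gen 0: 0010001100011
Gen 1 (rule 60): 0011001010010
Gen 2 (rule 161): 1000000100000
Gen 3 (rule 60): 1100000110000
Gen 4 (rule 161): 0001110000111
Gen 5 (rule 60): 0001001000100
Gen 6 (rule 161): 1100000010001
Gen 7 (rule 60): 1010000011001
Gen 8 (rule 161): 0100111000000
Gen 9 (rule 60): 0110100100000
Gen 10 (rule 161): 0001000001111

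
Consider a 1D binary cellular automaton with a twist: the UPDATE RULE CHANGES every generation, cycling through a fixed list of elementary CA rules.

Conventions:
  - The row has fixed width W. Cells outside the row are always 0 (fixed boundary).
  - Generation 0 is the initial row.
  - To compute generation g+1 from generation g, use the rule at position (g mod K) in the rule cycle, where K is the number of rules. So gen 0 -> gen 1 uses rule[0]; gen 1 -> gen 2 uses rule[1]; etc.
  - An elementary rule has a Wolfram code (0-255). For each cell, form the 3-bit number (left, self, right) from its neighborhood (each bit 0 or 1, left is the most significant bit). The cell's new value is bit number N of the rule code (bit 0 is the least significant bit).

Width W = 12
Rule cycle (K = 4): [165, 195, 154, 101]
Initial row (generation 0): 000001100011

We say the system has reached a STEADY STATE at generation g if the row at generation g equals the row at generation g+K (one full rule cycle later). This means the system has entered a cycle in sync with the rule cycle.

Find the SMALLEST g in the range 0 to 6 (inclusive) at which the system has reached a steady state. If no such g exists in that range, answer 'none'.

Answer: none

Derivation:
Gen 0: 000001100011
Gen 1 (rule 165): 111100001000
Gen 2 (rule 195): 011101110011
Gen 3 (rule 154): 111001101110
Gen 4 (rule 101): 001000110010
Gen 5 (rule 165): 101010000010
Gen 6 (rule 195): 000000111100
Gen 7 (rule 154): 000001111010
Gen 8 (rule 101): 111100001110
Gen 9 (rule 165): 011001100100
Gen 10 (rule 195): 101010101001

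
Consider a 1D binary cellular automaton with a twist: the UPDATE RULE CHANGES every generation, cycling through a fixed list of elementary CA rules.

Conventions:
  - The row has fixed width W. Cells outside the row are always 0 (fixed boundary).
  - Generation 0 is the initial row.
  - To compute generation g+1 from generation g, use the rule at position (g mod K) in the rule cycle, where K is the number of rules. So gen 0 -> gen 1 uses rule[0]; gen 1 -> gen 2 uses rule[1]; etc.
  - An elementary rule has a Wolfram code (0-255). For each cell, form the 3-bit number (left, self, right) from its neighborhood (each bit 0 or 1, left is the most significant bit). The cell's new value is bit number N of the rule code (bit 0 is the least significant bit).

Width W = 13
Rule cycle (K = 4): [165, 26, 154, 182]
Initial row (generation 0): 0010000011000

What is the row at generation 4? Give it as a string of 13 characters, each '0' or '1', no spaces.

Gen 0: 0010000011000
Gen 1 (rule 165): 1010111000011
Gen 2 (rule 26): 0000100100110
Gen 3 (rule 154): 0001011011101
Gen 4 (rule 182): 0011100101011

Answer: 0011100101011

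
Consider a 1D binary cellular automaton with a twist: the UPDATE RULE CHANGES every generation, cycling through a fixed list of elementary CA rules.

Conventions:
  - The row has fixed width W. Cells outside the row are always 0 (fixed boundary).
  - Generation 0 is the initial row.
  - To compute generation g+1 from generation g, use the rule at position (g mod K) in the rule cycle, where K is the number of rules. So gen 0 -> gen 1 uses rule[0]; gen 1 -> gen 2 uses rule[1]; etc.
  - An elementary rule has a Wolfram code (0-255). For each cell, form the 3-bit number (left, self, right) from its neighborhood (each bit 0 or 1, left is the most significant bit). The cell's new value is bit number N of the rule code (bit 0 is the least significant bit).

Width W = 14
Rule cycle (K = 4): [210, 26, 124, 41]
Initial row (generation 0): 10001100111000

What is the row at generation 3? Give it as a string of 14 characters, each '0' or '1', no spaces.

Answer: 11000110011011

Derivation:
Gen 0: 10001100111000
Gen 1 (rule 210): 01010111011100
Gen 2 (rule 26): 10000100010010
Gen 3 (rule 124): 11000110011011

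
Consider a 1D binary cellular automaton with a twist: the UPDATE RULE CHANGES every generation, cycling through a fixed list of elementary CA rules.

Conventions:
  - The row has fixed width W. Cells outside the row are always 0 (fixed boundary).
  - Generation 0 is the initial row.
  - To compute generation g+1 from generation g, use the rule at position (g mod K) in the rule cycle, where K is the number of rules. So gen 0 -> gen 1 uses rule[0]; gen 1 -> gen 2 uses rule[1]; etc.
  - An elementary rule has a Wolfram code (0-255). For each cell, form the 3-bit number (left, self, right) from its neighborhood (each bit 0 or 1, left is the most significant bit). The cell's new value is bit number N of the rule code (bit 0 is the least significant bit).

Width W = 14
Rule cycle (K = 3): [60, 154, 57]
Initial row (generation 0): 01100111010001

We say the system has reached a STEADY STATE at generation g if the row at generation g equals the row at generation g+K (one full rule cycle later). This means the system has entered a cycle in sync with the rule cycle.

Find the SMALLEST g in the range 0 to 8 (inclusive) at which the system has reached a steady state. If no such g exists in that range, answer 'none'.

Answer: none

Derivation:
Gen 0: 01100111010001
Gen 1 (rule 60): 01010100111001
Gen 2 (rule 154): 10000011110110
Gen 3 (rule 57): 01111010001101
Gen 4 (rule 60): 01000111001011
Gen 5 (rule 154): 10101110110010
Gen 6 (rule 57): 01011001101001
Gen 7 (rule 60): 01110101011101
Gen 8 (rule 154): 11100000011000
Gen 9 (rule 57): 10011111010111
Gen 10 (rule 60): 11010000111100
Gen 11 (rule 154): 10001001111010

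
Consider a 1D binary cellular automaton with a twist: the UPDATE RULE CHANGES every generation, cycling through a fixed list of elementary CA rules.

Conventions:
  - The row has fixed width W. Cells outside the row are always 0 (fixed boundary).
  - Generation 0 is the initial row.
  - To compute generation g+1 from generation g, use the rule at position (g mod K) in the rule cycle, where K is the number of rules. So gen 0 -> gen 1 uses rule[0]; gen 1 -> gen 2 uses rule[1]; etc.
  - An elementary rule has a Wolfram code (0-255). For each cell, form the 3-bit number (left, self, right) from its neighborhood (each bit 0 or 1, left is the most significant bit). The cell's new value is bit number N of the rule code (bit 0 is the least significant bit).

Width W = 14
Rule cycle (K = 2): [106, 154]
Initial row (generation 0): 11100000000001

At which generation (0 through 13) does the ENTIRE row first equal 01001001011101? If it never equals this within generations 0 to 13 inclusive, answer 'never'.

Answer: never

Derivation:
Gen 0: 11100000000001
Gen 1 (rule 106): 10100000000010
Gen 2 (rule 154): 00010000000101
Gen 3 (rule 106): 00100000001010
Gen 4 (rule 154): 01010000010001
Gen 5 (rule 106): 10100000100010
Gen 6 (rule 154): 00010001010101
Gen 7 (rule 106): 00100010101010
Gen 8 (rule 154): 01010100000001
Gen 9 (rule 106): 10101000000010
Gen 10 (rule 154): 00000100000101
Gen 11 (rule 106): 00001000001010
Gen 12 (rule 154): 00010100010001
Gen 13 (rule 106): 00101000100010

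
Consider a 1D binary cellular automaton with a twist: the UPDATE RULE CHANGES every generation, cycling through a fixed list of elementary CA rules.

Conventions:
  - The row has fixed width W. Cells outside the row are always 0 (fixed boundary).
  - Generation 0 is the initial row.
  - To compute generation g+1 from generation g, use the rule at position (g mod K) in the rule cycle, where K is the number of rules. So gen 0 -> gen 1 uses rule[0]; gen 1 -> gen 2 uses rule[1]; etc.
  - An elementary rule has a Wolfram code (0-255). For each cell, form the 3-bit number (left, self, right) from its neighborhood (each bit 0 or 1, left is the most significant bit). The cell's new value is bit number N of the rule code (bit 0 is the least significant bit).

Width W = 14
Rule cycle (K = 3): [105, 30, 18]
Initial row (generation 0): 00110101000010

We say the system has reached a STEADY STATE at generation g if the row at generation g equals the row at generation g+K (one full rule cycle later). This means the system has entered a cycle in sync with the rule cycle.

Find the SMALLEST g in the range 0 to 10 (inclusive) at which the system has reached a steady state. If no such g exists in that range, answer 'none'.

Answer: none

Derivation:
Gen 0: 00110101000010
Gen 1 (rule 105): 10111010011000
Gen 2 (rule 30): 10100011110100
Gen 3 (rule 18): 00010100000010
Gen 4 (rule 105): 11001001111000
Gen 5 (rule 30): 10111111000100
Gen 6 (rule 18): 00000000101010
Gen 7 (rule 105): 11111110010100
Gen 8 (rule 30): 10000001110110
Gen 9 (rule 18): 01000010000001
Gen 10 (rule 105): 00011000111100
Gen 11 (rule 30): 00110101100010
Gen 12 (rule 18): 01000000010101
Gen 13 (rule 105): 00011111001010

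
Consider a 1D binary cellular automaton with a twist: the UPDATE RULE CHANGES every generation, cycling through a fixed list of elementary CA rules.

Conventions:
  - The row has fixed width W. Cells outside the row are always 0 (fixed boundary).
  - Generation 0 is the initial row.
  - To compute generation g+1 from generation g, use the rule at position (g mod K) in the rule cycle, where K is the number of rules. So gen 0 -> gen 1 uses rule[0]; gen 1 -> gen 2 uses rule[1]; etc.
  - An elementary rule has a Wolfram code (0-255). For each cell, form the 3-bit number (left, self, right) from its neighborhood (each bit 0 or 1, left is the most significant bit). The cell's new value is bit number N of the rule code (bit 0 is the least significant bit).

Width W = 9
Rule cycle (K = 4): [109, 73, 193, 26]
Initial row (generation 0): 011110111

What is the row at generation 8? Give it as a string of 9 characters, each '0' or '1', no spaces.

Answer: 100000000

Derivation:
Gen 0: 011110111
Gen 1 (rule 109): 010011101
Gen 2 (rule 73): 000010100
Gen 3 (rule 193): 111000001
Gen 4 (rule 26): 100100010
Gen 5 (rule 109): 100101010
Gen 6 (rule 73): 000000000
Gen 7 (rule 193): 111111111
Gen 8 (rule 26): 100000000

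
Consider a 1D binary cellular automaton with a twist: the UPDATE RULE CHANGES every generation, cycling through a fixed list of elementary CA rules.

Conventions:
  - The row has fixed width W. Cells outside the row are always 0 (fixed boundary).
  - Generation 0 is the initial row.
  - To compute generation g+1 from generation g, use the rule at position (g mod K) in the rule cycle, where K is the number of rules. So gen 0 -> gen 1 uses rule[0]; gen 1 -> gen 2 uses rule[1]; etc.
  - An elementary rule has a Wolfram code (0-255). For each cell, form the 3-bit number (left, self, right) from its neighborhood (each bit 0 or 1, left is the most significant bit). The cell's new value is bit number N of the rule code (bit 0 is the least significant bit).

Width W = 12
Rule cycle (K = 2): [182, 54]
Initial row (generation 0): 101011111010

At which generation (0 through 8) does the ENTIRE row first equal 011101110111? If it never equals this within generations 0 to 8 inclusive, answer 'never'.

Answer: 5

Derivation:
Gen 0: 101011111010
Gen 1 (rule 182): 111101110111
Gen 2 (rule 54): 000010001000
Gen 3 (rule 182): 000111011100
Gen 4 (rule 54): 001000100010
Gen 5 (rule 182): 011101110111
Gen 6 (rule 54): 100010001000
Gen 7 (rule 182): 110111011100
Gen 8 (rule 54): 001000100010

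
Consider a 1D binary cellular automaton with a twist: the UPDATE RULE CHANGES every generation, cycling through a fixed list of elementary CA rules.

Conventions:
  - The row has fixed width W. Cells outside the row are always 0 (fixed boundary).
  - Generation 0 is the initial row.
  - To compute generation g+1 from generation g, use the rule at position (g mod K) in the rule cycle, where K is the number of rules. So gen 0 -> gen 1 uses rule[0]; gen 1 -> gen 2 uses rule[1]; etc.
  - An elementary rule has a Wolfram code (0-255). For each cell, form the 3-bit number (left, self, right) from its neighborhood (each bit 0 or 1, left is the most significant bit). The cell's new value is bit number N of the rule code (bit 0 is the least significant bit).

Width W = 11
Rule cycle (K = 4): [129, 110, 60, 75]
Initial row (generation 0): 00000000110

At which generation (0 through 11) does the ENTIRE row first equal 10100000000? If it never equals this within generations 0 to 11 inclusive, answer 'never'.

Answer: 11

Derivation:
Gen 0: 00000000110
Gen 1 (rule 129): 11111110000
Gen 2 (rule 110): 10000010000
Gen 3 (rule 60): 11000011000
Gen 4 (rule 75): 11011111011
Gen 5 (rule 129): 00001110000
Gen 6 (rule 110): 00011010000
Gen 7 (rule 60): 00010111000
Gen 8 (rule 75): 11100101011
Gen 9 (rule 129): 01000000000
Gen 10 (rule 110): 11000000000
Gen 11 (rule 60): 10100000000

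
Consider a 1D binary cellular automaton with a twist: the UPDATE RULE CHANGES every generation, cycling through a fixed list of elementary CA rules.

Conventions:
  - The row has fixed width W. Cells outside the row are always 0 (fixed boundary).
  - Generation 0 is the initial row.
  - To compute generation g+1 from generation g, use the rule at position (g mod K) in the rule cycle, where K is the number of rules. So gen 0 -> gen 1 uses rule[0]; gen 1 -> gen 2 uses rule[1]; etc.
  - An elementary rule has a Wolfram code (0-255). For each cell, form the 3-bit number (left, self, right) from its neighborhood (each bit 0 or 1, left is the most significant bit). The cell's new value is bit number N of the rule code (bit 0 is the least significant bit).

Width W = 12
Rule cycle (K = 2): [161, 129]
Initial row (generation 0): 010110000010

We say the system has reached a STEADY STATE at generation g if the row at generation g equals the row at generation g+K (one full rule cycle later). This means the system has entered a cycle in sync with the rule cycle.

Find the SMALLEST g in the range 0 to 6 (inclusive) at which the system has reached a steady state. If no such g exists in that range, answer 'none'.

Answer: none

Derivation:
Gen 0: 010110000010
Gen 1 (rule 161): 001000111000
Gen 2 (rule 129): 100010010011
Gen 3 (rule 161): 001000000000
Gen 4 (rule 129): 100011111111
Gen 5 (rule 161): 001001111110
Gen 6 (rule 129): 100000111100
Gen 7 (rule 161): 001110011001
Gen 8 (rule 129): 100100000000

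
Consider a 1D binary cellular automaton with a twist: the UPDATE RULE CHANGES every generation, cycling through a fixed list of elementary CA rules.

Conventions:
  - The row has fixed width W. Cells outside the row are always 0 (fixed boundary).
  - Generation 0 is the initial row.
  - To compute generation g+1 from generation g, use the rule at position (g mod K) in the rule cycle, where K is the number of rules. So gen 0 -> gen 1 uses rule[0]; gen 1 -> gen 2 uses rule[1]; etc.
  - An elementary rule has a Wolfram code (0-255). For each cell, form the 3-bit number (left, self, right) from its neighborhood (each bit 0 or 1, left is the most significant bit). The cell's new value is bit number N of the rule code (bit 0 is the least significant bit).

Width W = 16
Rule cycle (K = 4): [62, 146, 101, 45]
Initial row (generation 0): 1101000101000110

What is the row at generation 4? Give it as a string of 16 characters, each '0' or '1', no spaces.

Gen 0: 1101000101000110
Gen 1 (rule 62): 1011101111101101
Gen 2 (rule 146): 0001000111000000
Gen 3 (rule 101): 1101010001011111
Gen 4 (rule 45): 1011110101110000

Answer: 1011110101110000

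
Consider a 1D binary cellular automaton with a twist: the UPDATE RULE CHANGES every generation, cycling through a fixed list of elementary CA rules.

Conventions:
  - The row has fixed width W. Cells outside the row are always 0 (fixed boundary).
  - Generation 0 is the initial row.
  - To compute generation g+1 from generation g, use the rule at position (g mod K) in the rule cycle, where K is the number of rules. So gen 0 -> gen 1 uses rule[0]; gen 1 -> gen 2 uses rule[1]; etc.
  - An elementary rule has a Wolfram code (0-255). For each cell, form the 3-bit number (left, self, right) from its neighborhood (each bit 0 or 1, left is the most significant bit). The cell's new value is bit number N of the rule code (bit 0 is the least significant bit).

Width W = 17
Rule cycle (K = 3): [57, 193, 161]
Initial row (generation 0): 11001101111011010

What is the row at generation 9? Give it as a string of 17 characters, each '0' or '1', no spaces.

Answer: 11111111111111100

Derivation:
Gen 0: 11001101111011010
Gen 1 (rule 57): 10101011000110101
Gen 2 (rule 193): 00000001010010000
Gen 3 (rule 161): 11111100100000111
Gen 4 (rule 57): 10000010011110100
Gen 5 (rule 193): 00111000001110001
Gen 6 (rule 161): 10010011100100100
Gen 7 (rule 57): 01001010010010011
Gen 8 (rule 193): 00000000000000001
Gen 9 (rule 161): 11111111111111100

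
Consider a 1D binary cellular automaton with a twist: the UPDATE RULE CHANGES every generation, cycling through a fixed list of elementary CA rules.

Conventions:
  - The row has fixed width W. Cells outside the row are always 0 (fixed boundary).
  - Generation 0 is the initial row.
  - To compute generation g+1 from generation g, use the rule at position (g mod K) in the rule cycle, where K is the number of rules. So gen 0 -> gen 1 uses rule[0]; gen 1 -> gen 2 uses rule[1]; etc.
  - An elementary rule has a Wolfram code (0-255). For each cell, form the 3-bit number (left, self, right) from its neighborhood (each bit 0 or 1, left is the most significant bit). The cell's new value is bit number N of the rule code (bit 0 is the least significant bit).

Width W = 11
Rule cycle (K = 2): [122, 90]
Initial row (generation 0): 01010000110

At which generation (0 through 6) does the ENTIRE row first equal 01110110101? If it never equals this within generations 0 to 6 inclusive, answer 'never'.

Answer: 6

Derivation:
Gen 0: 01010000110
Gen 1 (rule 122): 10101001111
Gen 2 (rule 90): 00000111001
Gen 3 (rule 122): 00001101110
Gen 4 (rule 90): 00011101011
Gen 5 (rule 122): 00110110111
Gen 6 (rule 90): 01110110101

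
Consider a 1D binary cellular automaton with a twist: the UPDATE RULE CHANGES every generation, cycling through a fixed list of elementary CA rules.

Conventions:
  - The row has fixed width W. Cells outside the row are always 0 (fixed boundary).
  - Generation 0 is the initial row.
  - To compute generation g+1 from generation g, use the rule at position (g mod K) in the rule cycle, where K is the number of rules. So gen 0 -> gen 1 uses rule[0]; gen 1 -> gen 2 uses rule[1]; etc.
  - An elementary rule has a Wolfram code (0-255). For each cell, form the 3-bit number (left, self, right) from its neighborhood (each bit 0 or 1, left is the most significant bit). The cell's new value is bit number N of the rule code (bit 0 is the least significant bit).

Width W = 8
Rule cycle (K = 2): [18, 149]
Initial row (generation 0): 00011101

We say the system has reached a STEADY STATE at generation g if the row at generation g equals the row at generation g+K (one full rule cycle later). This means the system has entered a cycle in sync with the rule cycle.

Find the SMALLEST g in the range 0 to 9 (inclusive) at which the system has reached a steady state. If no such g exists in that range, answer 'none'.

Answer: 3

Derivation:
Gen 0: 00011101
Gen 1 (rule 18): 00100000
Gen 2 (rule 149): 10111111
Gen 3 (rule 18): 00000000
Gen 4 (rule 149): 11111111
Gen 5 (rule 18): 00000000
Gen 6 (rule 149): 11111111
Gen 7 (rule 18): 00000000
Gen 8 (rule 149): 11111111
Gen 9 (rule 18): 00000000
Gen 10 (rule 149): 11111111
Gen 11 (rule 18): 00000000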